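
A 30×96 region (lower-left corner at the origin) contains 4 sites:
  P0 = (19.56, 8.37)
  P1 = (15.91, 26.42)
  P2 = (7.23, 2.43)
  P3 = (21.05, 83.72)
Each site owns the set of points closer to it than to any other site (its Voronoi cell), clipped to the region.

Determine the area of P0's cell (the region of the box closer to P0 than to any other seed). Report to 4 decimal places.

1. box [0,30]×[0,96]: [(0, 0) (30, 0) (30, 96) (0, 96)]
2. ⊥bis P0·P1 via (17.735,17.395): [(0, 13.8087) (0, 0) (30, 0) (30, 19.8752)]  |A|=505.2582
3. ⊥bis P0·P2 via (13.395,5.4): [(8.5146, 15.5305) (15.9965, 0) (30, 0) (30, 19.8752)]  |A|=322.2538
4. ⊥bis P0·P3 via (20.305,46.045): [(8.5146, 15.5305) (15.9965, 0) (30, 0) (30, 19.8752)]  |A|=322.2538
5. canonical 4-gon: [(8.5146, 15.5305) (15.9965, 0) (30, 0) (30, 19.8752)]
6. shoelace: 322.2538

Area of P0's cell: 322.2538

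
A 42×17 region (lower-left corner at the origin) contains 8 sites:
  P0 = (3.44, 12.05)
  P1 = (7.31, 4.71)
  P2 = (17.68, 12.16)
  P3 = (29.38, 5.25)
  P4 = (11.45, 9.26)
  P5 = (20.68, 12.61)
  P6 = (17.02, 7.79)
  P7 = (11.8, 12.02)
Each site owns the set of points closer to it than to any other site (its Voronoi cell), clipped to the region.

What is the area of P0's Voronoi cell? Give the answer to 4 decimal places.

Area of P0's cell: 71.4729

1. box [0,42]×[0,17]: [(0, 0) (42, 0) (42, 17) (0, 17)]
2. ⊥bis P0·P1 via (5.375,8.38): [(0, 5.546) (21.724, 17) (0, 17)]  |A|=124.4131
3. ⊥bis P0·P2 via (10.56,12.105): [(0, 5.546) (10.5676, 11.1178) (10.5222, 17) (0, 17)]  |A|=91.4674
4. ⊥bis P0·P3 via (16.41,8.65): [(0, 5.546) (10.5676, 11.1178) (10.5222, 17) (0, 17)]  |A|=91.4674
5. ⊥bis P0·P4 via (7.445,10.655): [(0, 5.546) (6.94, 9.2051) (9.6551, 17) (0, 17)]  |A|=77.3751
6. ⊥bis P0·P5 via (12.06,12.33): [(0, 5.546) (6.94, 9.2051) (9.6551, 17) (0, 17)]  |A|=77.3751
7. ⊥bis P0·P6 via (10.23,9.92): [(0, 5.546) (6.94, 9.2051) (9.6551, 17) (0, 17)]  |A|=77.3751
8. ⊥bis P0·P7 via (7.62,12.035): [(0, 5.546) (6.94, 9.2051) (7.6168, 11.1483) (7.6378, 17) (0, 17)]  |A|=71.4729
9. canonical 5-gon: [(0, 5.546) (6.94, 9.2051) (7.6168, 11.1483) (7.6378, 17) (0, 17)]
10. shoelace: 71.4729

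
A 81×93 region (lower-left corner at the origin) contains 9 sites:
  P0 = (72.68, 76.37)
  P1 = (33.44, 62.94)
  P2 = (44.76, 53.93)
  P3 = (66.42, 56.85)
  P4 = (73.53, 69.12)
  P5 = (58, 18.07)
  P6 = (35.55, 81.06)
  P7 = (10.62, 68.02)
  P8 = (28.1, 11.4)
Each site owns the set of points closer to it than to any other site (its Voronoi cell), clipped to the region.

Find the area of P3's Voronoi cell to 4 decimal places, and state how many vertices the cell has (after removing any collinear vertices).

Area of P3's cell: 705.2638 (5 vertices)

1. box [0,81]×[0,93]: [(0, 0) (81, 0) (81, 93) (0, 93)]
2. ⊥bis P3·P0 via (69.55,66.61): [(0, 88.9145) (0, 0) (81, 0) (81, 62.938)]  |A|=6150.0254
3. ⊥bis P3·P1 via (49.93,59.895): [(52.1976, 72.1749) (38.8699, 0) (81, 0) (81, 62.938)]  |A|=2426.7496
4. ⊥bis P3·P2 via (55.59,55.39): [(53.3783, 71.7962) (63.0572, 0) (81, 0) (81, 62.938)]  |A|=1513.3425
5. ⊥bis P3·P4 via (69.975,62.985): [(56.4929, 70.7974) (53.3783, 71.7962) (63.0572, 0) (81, 0) (81, 56.5964)]  |A|=1435.6355
6. ⊥bis P3·P5 via (62.21,37.46): [(56.4929, 70.7974) (53.3783, 71.7962) (57.8804, 38.4) (81, 33.3803) (81, 56.5964)]  |A|=705.2638
7. ⊥bis P3·P6 via (50.985,68.955): [(56.4929, 70.7974) (53.3783, 71.7962) (57.8804, 38.4) (81, 33.3803) (81, 56.5964)]  |A|=705.2638
8. ⊥bis P3·P7 via (38.52,62.435): [(56.4929, 70.7974) (53.3783, 71.7962) (57.8804, 38.4) (81, 33.3803) (81, 56.5964)]  |A|=705.2638
9. ⊥bis P3·P8 via (47.26,34.125): [(56.4929, 70.7974) (53.3783, 71.7962) (57.8804, 38.4) (81, 33.3803) (81, 56.5964)]  |A|=705.2638
10. canonical 5-gon: [(56.4929, 70.7974) (53.3783, 71.7962) (57.8804, 38.4) (81, 33.3803) (81, 56.5964)]
11. shoelace: 705.2638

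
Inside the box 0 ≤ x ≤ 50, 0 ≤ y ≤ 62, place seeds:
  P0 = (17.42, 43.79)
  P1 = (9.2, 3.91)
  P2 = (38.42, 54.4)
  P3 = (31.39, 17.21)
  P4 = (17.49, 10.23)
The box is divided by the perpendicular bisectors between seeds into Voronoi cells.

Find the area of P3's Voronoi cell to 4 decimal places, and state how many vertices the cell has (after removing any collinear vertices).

1. box [0,50]×[0,62]: [(0, 0) (50, 0) (50, 62) (0, 62)]
2. ⊥bis P3·P0 via (24.405,30.5): [(0, 17.6731) (0, 0) (50, 0) (50, 43.9523)]  |A|=1540.6361
3. ⊥bis P3·P1 via (20.295,10.56): [(12.1912, 24.0806) (26.6243, 0) (50, 0) (50, 43.9523)]  |A|=1112.3428
4. ⊥bis P3·P2 via (34.905,35.805): [(34.6061, 35.8615) (12.1912, 24.0806) (26.6243, 0) (50, 0) (50, 32.9516)]  |A|=1027.6708
5. ⊥bis P3·P4 via (24.44,13.72): [(34.6061, 35.8615) (17.766, 27.0106) (31.3296, 0) (50, 0) (50, 32.9516)]  |A|=875.8571
6. canonical 5-gon: [(34.6061, 35.8615) (17.766, 27.0106) (31.3296, 0) (50, 0) (50, 32.9516)]
7. shoelace: 875.8571

Area of P3's cell: 875.8571 (5 vertices)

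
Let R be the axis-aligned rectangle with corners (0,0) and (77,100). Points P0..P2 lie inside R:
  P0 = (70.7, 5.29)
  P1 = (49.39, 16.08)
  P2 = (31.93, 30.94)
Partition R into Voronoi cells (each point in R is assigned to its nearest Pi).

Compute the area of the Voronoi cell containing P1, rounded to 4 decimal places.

Area of P1's cell: 1371.4445

1. box [0,77]×[0,100]: [(0, 0) (77, 0) (77, 100) (0, 100)]
2. ⊥bis P1·P0 via (60.045,10.685): [(0, 0) (54.6348, 0) (77, 44.1707) (77, 100) (0, 100)]  |A|=7206.0566
3. ⊥bis P1·P2 via (40.66,23.51): [(20.6509, 0) (54.6348, 0) (77, 44.1707) (77, 66.2083)]  |A|=1371.4445
4. canonical 4-gon: [(20.6509, 0) (54.6348, 0) (77, 44.1707) (77, 66.2083)]
5. shoelace: 1371.4445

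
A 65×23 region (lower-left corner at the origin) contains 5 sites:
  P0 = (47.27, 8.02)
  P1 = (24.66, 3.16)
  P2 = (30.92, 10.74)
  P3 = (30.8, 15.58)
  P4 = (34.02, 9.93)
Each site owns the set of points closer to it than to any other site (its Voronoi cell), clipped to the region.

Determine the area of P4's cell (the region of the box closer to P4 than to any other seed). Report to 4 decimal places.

Area of P4's cell: 127.0486

1. box [0,65]×[0,23]: [(0, 0) (65, 0) (65, 23) (0, 23)]
2. ⊥bis P4·P0 via (40.645,8.975): [(0, 0) (39.3512, 0) (42.6667, 23) (0, 23)]  |A|=943.2066
3. ⊥bis P4·P1 via (29.34,6.545): [(34.0739, 0) (39.3512, 0) (42.6667, 23) (17.4383, 23)]  |A|=350.8164
4. ⊥bis P4·P2 via (32.47,10.335): [(30.9119, 4.3718) (34.0739, 0) (39.3512, 0) (42.6667, 23) (35.7792, 23)]  |A|=179.9864
5. ⊥bis P4·P3 via (32.41,12.755): [(33.2235, 13.2186) (30.9119, 4.3718) (34.0739, 0) (39.3512, 0) (41.9757, 18.2066)]  |A|=127.0486
6. canonical 5-gon: [(33.2235, 13.2186) (30.9119, 4.3718) (34.0739, 0) (39.3512, 0) (41.9757, 18.2066)]
7. shoelace: 127.0486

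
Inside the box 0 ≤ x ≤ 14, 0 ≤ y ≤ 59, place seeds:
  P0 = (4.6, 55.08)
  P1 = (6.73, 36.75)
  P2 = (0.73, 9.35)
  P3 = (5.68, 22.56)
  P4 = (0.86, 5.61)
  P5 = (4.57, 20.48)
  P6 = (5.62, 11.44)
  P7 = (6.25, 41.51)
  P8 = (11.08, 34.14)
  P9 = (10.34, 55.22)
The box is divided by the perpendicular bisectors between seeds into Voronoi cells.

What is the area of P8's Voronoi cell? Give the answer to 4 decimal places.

Area of P8's cell: 74.3283

1. box [0,14]×[0,59]: [(0, 0) (14, 0) (14, 59) (0, 59)]
2. ⊥bis P8·P0 via (7.84,44.61): [(0, 42.1839) (0, 0) (14, 0) (14, 46.5162)]  |A|=620.9008
3. ⊥bis P8·P1 via (8.905,35.445): [(0, 20.6033) (0, 0) (14, 0) (14, 43.9367)]  |A|=451.78
4. ⊥bis P8·P2 via (5.905,21.745): [(1.7307, 23.4878) (14, 18.3653) (14, 43.9367)]  |A|=156.8717
5. ⊥bis P8·P3 via (8.38,28.35): [(5.4639, 29.7098) (14, 25.7293) (14, 43.9367)]  |A|=77.71
6. ⊥bis P8·P4 via (5.97,19.875): [(5.4639, 29.7098) (14, 25.7293) (14, 43.9367)]  |A|=77.71
7. ⊥bis P8·P5 via (7.825,27.31): [(5.4639, 29.7098) (14, 25.7293) (14, 43.9367)]  |A|=77.71
8. ⊥bis P8·P6 via (8.35,22.79): [(5.4639, 29.7098) (14, 25.7293) (14, 43.9367)]  |A|=77.71
9. ⊥bis P8·P7 via (8.665,37.825): [(11.4139, 39.6265) (5.4639, 29.7098) (14, 25.7293) (14, 41.3213)]  |A|=74.3283
10. ⊥bis P8·P9 via (10.71,44.68): [(11.4139, 39.6265) (5.4639, 29.7098) (14, 25.7293) (14, 41.3213)]  |A|=74.3283
11. canonical 4-gon: [(11.4139, 39.6265) (5.4639, 29.7098) (14, 25.7293) (14, 41.3213)]
12. shoelace: 74.3283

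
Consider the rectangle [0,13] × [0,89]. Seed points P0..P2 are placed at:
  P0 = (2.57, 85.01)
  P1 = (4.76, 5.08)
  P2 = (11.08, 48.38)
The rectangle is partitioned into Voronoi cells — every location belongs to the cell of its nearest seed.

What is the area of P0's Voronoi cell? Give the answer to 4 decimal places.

Area of P0's cell: 290.9466

1. box [0,13]×[0,89]: [(0, 0) (13, 0) (13, 89) (0, 89)]
2. ⊥bis P0·P1 via (3.665,45.045): [(0, 44.9446) (13, 45.3008) (13, 89) (0, 89)]  |A|=570.4052
3. ⊥bis P0·P2 via (6.825,66.695): [(0, 65.1094) (13, 68.1296) (13, 89) (0, 89)]  |A|=290.9466
4. canonical 4-gon: [(0, 65.1094) (13, 68.1296) (13, 89) (0, 89)]
5. shoelace: 290.9466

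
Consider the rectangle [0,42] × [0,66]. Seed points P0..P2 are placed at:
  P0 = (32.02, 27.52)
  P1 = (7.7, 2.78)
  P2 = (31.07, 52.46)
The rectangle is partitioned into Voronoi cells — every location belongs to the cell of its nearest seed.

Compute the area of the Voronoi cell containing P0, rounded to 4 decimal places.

Area of P0's cell: 1051.2257

1. box [0,42]×[0,66]: [(0, 0) (42, 0) (42, 66) (0, 66)]
2. ⊥bis P0·P1 via (19.86,15.15): [(0, 34.6728) (35.2716, 0) (42, 0) (42, 66) (0, 66)]  |A|=2160.516
3. ⊥bis P0·P2 via (31.545,39.99): [(0, 38.7884) (0, 34.6728) (35.2716, 0) (42, 0) (42, 40.3882)]  |A|=1051.2257
4. canonical 5-gon: [(0, 38.7884) (0, 34.6728) (35.2716, 0) (42, 0) (42, 40.3882)]
5. shoelace: 1051.2257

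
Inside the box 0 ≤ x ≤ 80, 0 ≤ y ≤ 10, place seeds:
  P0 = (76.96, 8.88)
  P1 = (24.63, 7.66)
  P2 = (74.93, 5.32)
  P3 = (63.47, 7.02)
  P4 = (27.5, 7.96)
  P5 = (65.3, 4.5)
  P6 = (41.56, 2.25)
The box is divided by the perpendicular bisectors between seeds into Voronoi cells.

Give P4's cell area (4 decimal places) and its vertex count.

1. box [0,80]×[0,10]: [(0, 0) (80, 0) (80, 10) (0, 10)]
2. ⊥bis P4·P0 via (52.23,8.42): [(0, 0) (52.3866, 0) (52.2006, 10) (0, 10)]  |A|=522.9362
3. ⊥bis P4·P1 via (26.065,7.81): [(26.8814, 0) (52.3866, 0) (52.2006, 10) (25.8361, 10)]  |A|=259.3489
4. ⊥bis P4·P2 via (51.215,6.64): [(26.8814, 0) (50.8454, 0) (51.402, 10) (25.8361, 10)]  |A|=247.6499
5. ⊥bis P4·P3 via (45.485,7.49): [(26.8814, 0) (45.2893, 0) (45.5506, 10) (25.8361, 10)]  |A|=190.612
6. ⊥bis P4·P5 via (46.4,6.23): [(26.8814, 0) (45.2893, 0) (45.5506, 10) (25.8361, 10)]  |A|=190.612
7. ⊥bis P4·P6 via (34.53,5.105): [(26.8814, 0) (32.4568, 0) (36.5179, 10) (25.8361, 10)]  |A|=81.2863
8. canonical 4-gon: [(26.8814, 0) (32.4568, 0) (36.5179, 10) (25.8361, 10)]
9. shoelace: 81.2863

Area of P4's cell: 81.2863 (4 vertices)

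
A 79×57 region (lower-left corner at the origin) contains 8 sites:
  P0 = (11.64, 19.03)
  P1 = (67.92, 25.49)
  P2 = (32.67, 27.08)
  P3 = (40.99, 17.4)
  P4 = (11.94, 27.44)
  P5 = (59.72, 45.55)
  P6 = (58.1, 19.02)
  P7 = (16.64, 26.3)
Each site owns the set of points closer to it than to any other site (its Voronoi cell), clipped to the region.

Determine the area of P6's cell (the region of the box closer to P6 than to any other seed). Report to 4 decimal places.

1. box [0,79]×[0,57]: [(0, 0) (79, 0) (79, 57) (0, 57)]
2. ⊥bis P6·P0 via (34.87,19.025): [(34.8659, 0) (79, 0) (79, 57) (34.8782, 57)]  |A|=2515.2938
3. ⊥bis P6·P1 via (63.01,22.255): [(34.8659, 0) (77.6729, 0) (40.1179, 57) (34.8782, 57)]  |A|=1369.3328
4. ⊥bis P6·P2 via (45.385,23.05): [(38.0793, 0) (77.6729, 0) (50.9396, 40.5752)]  |A|=803.2583
5. ⊥bis P6·P3 via (49.545,18.21): [(48.2353, 32.0429) (51.2691, 0) (77.6729, 0) (50.9396, 40.5752)]  |A|=591.9384
6. ⊥bis P6·P4 via (35.02,23.23): [(48.2353, 32.0429) (51.2691, 0) (77.6729, 0) (50.9396, 40.5752)]  |A|=591.9384
7. ⊥bis P6·P5 via (58.91,32.285): [(48.5132, 32.9199) (48.2353, 32.0429) (51.2691, 0) (77.6729, 0) (56.2965, 32.4446)]  |A|=561.5702
8. ⊥bis P6·P7 via (37.37,22.66): [(48.5132, 32.9199) (48.2353, 32.0429) (51.2691, 0) (77.6729, 0) (56.2965, 32.4446)]  |A|=561.5702
9. canonical 5-gon: [(48.5132, 32.9199) (48.2353, 32.0429) (51.2691, 0) (77.6729, 0) (56.2965, 32.4446)]
10. shoelace: 561.5702

Area of P6's cell: 561.5702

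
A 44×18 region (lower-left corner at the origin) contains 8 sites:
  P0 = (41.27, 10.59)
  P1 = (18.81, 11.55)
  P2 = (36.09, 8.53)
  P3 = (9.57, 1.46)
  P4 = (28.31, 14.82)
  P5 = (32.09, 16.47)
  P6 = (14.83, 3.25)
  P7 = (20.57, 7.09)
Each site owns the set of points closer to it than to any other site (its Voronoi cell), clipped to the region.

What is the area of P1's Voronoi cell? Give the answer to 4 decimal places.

1. box [0,44]×[0,18]: [(0, 0) (44, 0) (44, 18) (0, 18)]
2. ⊥bis P1·P0 via (30.04,11.07): [(0, 0) (29.5668, 0) (30.3362, 18) (0, 18)]  |A|=539.1274
3. ⊥bis P1·P2 via (27.45,10.04): [(0, 0) (25.6953, 0) (28.8412, 18) (0, 18)]  |A|=490.8283
4. ⊥bis P1·P3 via (14.19,6.505): [(21.2934, 0) (25.6953, 0) (28.8412, 18) (1.6376, 18)]  |A|=284.4497
5. ⊥bis P1·P4 via (23.56,13.185): [(21.2934, 0) (25.6953, 0) (26.5046, 4.6304) (21.9026, 18) (1.6376, 18)]  |A|=238.067
6. ⊥bis P1·P5 via (25.45,14.01): [(21.2934, 0) (25.6953, 0) (26.5046, 4.6304) (21.9026, 18) (1.6376, 18)]  |A|=238.067
7. ⊥bis P1·P6 via (16.82,7.4): [(9.2475, 11.0312) (26.2023, 2.901) (26.5046, 4.6304) (21.9026, 18) (1.6376, 18)]  |A|=187.1338
8. ⊥bis P1·P7 via (19.69,9.32): [(9.2475, 11.0312) (15.9192, 7.832) (24.2685, 11.1268) (21.9026, 18) (1.6376, 18)]  |A|=146.6931
9. canonical 5-gon: [(9.2475, 11.0312) (15.9192, 7.832) (24.2685, 11.1268) (21.9026, 18) (1.6376, 18)]
10. shoelace: 146.6931

Area of P1's cell: 146.6931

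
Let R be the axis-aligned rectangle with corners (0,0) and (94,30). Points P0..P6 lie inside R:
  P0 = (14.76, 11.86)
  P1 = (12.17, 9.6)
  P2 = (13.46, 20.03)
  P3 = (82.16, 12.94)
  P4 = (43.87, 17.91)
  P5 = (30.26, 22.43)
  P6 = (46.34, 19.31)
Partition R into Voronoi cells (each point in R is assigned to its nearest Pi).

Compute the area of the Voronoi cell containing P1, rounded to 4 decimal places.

1. box [0,94]×[0,30]: [(0, 0) (94, 0) (94, 30) (0, 30)]
2. ⊥bis P1·P0 via (13.465,10.73): [(0, 26.1611) (0, 0) (22.8279, 0)]  |A|=298.6012
3. ⊥bis P1·P2 via (12.815,14.815): [(9.5479, 15.2191) (0, 16.4) (0, 0) (22.8279, 0)]  |A|=252.0021
4. ⊥bis P1·P3 via (47.165,11.27): [(9.5479, 15.2191) (0, 16.4) (0, 0) (22.8279, 0)]  |A|=252.0021
5. ⊥bis P1·P4 via (28.02,13.755): [(9.5479, 15.2191) (0, 16.4) (0, 0) (22.8279, 0)]  |A|=252.0021
6. ⊥bis P1·P5 via (21.215,16.015): [(9.5479, 15.2191) (0, 16.4) (0, 0) (22.8279, 0)]  |A|=252.0021
7. ⊥bis P1·P6 via (29.255,14.455): [(9.5479, 15.2191) (0, 16.4) (0, 0) (22.8279, 0)]  |A|=252.0021
8. canonical 4-gon: [(9.5479, 15.2191) (0, 16.4) (0, 0) (22.8279, 0)]
9. shoelace: 252.0021

Area of P1's cell: 252.0021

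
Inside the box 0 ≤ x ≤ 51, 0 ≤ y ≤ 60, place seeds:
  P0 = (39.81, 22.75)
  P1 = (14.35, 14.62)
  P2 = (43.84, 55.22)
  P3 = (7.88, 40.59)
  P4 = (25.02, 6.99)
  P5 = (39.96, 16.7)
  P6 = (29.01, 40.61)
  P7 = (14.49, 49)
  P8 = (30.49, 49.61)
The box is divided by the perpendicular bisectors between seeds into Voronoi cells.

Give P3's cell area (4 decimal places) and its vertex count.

Area of P3's cell: 354.2748 (4 vertices)

1. box [0,51]×[0,60]: [(0, 0) (51, 0) (51, 60) (0, 60)]
2. ⊥bis P3·P0 via (23.845,31.67): [(0, 0) (6.1503, 0) (39.6736, 60) (0, 60)]  |A|=1374.716
3. ⊥bis P3·P1 via (11.115,27.605): [(0, 24.8359) (23.265, 30.632) (39.6736, 60) (0, 60)]  |A|=991.6148
4. ⊥bis P3·P2 via (25.86,47.905): [(0, 24.8359) (23.265, 30.632) (28.833, 40.5975) (20.9393, 60) (0, 60)]  |A|=809.8682
5. ⊥bis P3·P4 via (16.45,23.79): [(0, 24.8359) (23.265, 30.632) (28.833, 40.5975) (20.9393, 60) (0, 60)]  |A|=809.8682
6. ⊥bis P3·P5 via (23.92,28.645): [(0, 24.8359) (23.265, 30.632) (28.833, 40.5975) (20.9393, 60) (0, 60)]  |A|=809.8682
7. ⊥bis P3·P6 via (18.445,40.6): [(0, 24.8359) (18.4556, 29.4338) (18.4266, 60) (0, 60)]  |A|=606.1032
8. ⊥bis P3·P7 via (11.185,44.795): [(0, 53.5861) (0, 24.8359) (18.4556, 29.4338) (18.4464, 39.0877)]  |A|=354.2748
9. ⊥bis P3·P8 via (19.185,45.1): [(0, 53.5861) (0, 24.8359) (18.4556, 29.4338) (18.4464, 39.0877)]  |A|=354.2748
10. canonical 4-gon: [(0, 53.5861) (0, 24.8359) (18.4556, 29.4338) (18.4464, 39.0877)]
11. shoelace: 354.2748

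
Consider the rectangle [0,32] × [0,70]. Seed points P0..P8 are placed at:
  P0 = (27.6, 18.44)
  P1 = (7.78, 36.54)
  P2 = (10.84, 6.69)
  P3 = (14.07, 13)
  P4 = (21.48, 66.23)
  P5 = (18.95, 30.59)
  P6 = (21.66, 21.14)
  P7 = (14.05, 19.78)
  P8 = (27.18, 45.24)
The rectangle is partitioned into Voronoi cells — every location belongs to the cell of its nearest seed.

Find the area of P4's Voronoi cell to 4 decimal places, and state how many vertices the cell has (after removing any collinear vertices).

1. box [0,32]×[0,70]: [(0, 0) (32, 0) (32, 70) (0, 70)]
2. ⊥bis P4·P0 via (24.54,42.335): [(0, 39.1924) (32, 43.2903) (32, 70) (0, 70)]  |A|=920.2763
3. ⊥bis P4·P1 via (14.63,51.385): [(0, 58.1358) (32, 43.3699) (32, 70) (0, 70)]  |A|=615.9093
4. ⊥bis P4·P2 via (16.16,36.46): [(0, 58.1358) (32, 43.3699) (32, 70) (0, 70)]  |A|=615.9093
5. ⊥bis P4·P3 via (17.775,39.615): [(0, 58.1358) (32, 43.3699) (32, 70) (0, 70)]  |A|=615.9093
6. ⊥bis P4·P5 via (20.215,48.41): [(0, 58.1358) (21.2341, 48.3377) (32, 47.5734) (32, 70) (0, 70)]  |A|=593.2818
7. ⊥bis P4·P6 via (21.57,43.685): [(0, 58.1358) (21.2341, 48.3377) (32, 47.5734) (32, 70) (0, 70)]  |A|=593.2818
8. ⊥bis P4·P7 via (17.765,43.005): [(0, 58.1358) (21.2341, 48.3377) (32, 47.5734) (32, 70) (0, 70)]  |A|=593.2818
9. ⊥bis P4·P8 via (24.33,55.735): [(0, 58.1358) (12.2891, 52.4652) (32, 57.8178) (32, 70) (0, 70)]  |A|=473.5178
10. canonical 5-gon: [(0, 58.1358) (12.2891, 52.4652) (32, 57.8178) (32, 70) (0, 70)]
11. shoelace: 473.5178

Area of P4's cell: 473.5178 (5 vertices)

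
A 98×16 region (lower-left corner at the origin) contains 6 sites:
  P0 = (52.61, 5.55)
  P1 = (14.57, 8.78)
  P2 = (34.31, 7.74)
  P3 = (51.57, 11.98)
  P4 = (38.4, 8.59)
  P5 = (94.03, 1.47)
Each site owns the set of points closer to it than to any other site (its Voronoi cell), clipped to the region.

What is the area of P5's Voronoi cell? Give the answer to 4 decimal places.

1. box [0,98]×[0,16]: [(0, 0) (98, 0) (98, 16) (0, 16)]
2. ⊥bis P5·P0 via (73.32,3.51): [(72.9743, 0) (98, 0) (98, 16) (74.5503, 16)]  |A|=387.8035
3. ⊥bis P5·P1 via (54.3,5.125): [(72.9743, 0) (98, 0) (98, 16) (74.5503, 16)]  |A|=387.8035
4. ⊥bis P5·P2 via (64.17,4.605): [(72.9743, 0) (98, 0) (98, 16) (74.5503, 16)]  |A|=387.8035
5. ⊥bis P5·P3 via (72.8,6.725): [(74.1897, 12.3395) (72.9743, 0) (98, 0) (98, 16) (75.0958, 16)]  |A|=386.8051
6. ⊥bis P5·P4 via (66.215,5.03): [(74.1897, 12.3395) (72.9743, 0) (98, 0) (98, 16) (75.0958, 16)]  |A|=386.8051
7. canonical 5-gon: [(74.1897, 12.3395) (72.9743, 0) (98, 0) (98, 16) (75.0958, 16)]
8. shoelace: 386.8051

Area of P5's cell: 386.8051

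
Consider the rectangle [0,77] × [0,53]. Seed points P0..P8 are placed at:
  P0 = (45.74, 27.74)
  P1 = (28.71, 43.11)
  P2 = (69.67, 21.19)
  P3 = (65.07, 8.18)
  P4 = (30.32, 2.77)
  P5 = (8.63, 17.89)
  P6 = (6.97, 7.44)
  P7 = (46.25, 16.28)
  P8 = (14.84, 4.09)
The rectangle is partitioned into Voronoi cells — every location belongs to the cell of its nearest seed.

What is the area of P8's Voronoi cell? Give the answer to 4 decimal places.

1. box [0,77]×[0,53]: [(0, 0) (77, 0) (77, 53) (0, 53)]
2. ⊥bis P8·P0 via (30.29,15.915): [(0, 0) (42.4709, 0) (1.9062, 53) (0, 53)]  |A|=1175.9924
3. ⊥bis P8·P1 via (21.775,23.6): [(0, 31.3401) (0, 0) (42.4709, 0) (25.3922, 22.3142)]  |A|=871.7501
4. ⊥bis P8·P2 via (42.255,12.64): [(0, 31.3401) (0, 0) (42.4709, 0) (25.3922, 22.3142)]  |A|=871.7501
5. ⊥bis P8·P3 via (39.955,6.135): [(0, 31.3401) (0, 0) (40.4545, 0) (40.2145, 2.9481) (25.3922, 22.3142)]  |A|=868.7778
6. ⊥bis P8·P4 via (22.58,3.43): [(24.2256, 22.7289) (0, 31.3401) (0, 0) (22.2875, 0)]  |A|=632.9026
7. ⊥bis P8·P5 via (11.735,10.99): [(23.6831, 16.3667) (0, 5.7093) (0, 0) (22.2875, 0)]  |A|=249.9925
8. ⊥bis P8·P6 via (10.905,5.765): [(23.6831, 16.3667) (13.4594, 11.766) (8.451, 0) (22.2875, 0)]  |A|=161.8536
9. ⊥bis P8·P7 via (30.545,10.185): [(23.6831, 16.3667) (13.4594, 11.766) (8.451, 0) (22.2875, 0)]  |A|=161.8536
10. canonical 4-gon: [(23.6831, 16.3667) (13.4594, 11.766) (8.451, 0) (22.2875, 0)]
11. shoelace: 161.8536

Area of P8's cell: 161.8536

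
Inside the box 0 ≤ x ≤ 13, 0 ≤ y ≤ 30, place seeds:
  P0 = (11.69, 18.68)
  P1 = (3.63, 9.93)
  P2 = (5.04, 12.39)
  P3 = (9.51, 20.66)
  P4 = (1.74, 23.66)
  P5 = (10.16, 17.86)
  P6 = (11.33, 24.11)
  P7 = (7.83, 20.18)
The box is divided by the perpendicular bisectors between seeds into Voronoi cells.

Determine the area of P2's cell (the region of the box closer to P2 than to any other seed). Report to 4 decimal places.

1. box [0,13]×[0,30]: [(0, 0) (13, 0) (13, 30) (0, 30)]
2. ⊥bis P2·P0 via (8.365,15.535): [(0, 24.3788) (0, 0) (13, 0) (13, 10.6347)]  |A|=227.5876
3. ⊥bis P2·P1 via (4.335,11.16): [(0, 24.3788) (0, 13.6447) (13, 6.1935) (13, 10.6347)]  |A|=98.6395
4. ⊥bis P2·P3 via (7.275,16.525): [(7.5893, 16.3551) (0, 20.4572) (0, 13.6447) (13, 6.1935) (13, 10.6347)]  |A|=83.7586
5. ⊥bis P2·P4 via (3.39,18.025): [(7.5893, 16.3551) (4.1099, 18.2358) (0, 17.0324) (0, 13.6447) (13, 6.1935) (13, 10.6347)]  |A|=76.7209
6. ⊥bis P2·P5 via (7.6,15.125): [(4.5044, 18.0225) (4.1099, 18.2358) (0, 17.0324) (0, 13.6447) (13, 6.1935) (13, 10.0705)]  |A|=70.0118
7. ⊥bis P2·P6 via (8.185,18.25): [(4.5044, 18.0225) (4.1099, 18.2358) (0, 17.0324) (0, 13.6447) (13, 6.1935) (13, 10.0705)]  |A|=70.0118
8. ⊥bis P2·P7 via (6.435,16.285): [(6.3147, 16.3281) (2.3924, 17.7329) (0, 17.0324) (0, 13.6447) (13, 6.1935) (13, 10.0705)]  |A|=67.6779
9. canonical 6-gon: [(6.3147, 16.3281) (2.3924, 17.7329) (0, 17.0324) (0, 13.6447) (13, 6.1935) (13, 10.0705)]
10. shoelace: 67.6779

Area of P2's cell: 67.6779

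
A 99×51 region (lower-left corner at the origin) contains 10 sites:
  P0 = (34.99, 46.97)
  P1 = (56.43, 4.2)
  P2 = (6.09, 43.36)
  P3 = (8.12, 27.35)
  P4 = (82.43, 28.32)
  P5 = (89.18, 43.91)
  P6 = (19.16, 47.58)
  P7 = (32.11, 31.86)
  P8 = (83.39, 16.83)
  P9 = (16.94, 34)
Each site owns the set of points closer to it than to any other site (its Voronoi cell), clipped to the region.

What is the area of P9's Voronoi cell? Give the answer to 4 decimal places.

Area of P9's cell: 215.0784

1. box [0,99]×[0,51]: [(0, 0) (99, 0) (99, 51) (0, 51)]
2. ⊥bis P9·P0 via (25.965,40.485): [(0, 0) (55.0559, 0) (18.4093, 51) (0, 51)]  |A|=1873.3634
3. ⊥bis P9·P1 via (36.685,19.1): [(0, 0) (22.2717, 0) (39.0651, 22.254) (18.4093, 51) (0, 51)]  |A|=1508.5743
4. ⊥bis P9·P2 via (11.515,38.68): [(0, 25.3319) (0, 0) (22.2717, 0) (39.0651, 22.254) (20.1061, 48.6387)]  |A|=1228.7971
5. ⊥bis P9·P3 via (12.53,30.675): [(8.8359, 35.5745) (28.9678, 8.8734) (39.0651, 22.254) (20.1061, 48.6387)]  |A|=542.0147
6. ⊥bis P9·P4 via (49.685,31.16): [(8.8359, 35.5745) (28.9678, 8.8734) (39.0651, 22.254) (20.1061, 48.6387)]  |A|=542.0147
7. ⊥bis P9·P5 via (53.06,38.955): [(8.8359, 35.5745) (28.9678, 8.8734) (39.0651, 22.254) (20.1061, 48.6387)]  |A|=542.0147
8. ⊥bis P9·P6 via (18.05,40.79): [(13.918, 41.4655) (8.8359, 35.5745) (28.9678, 8.8734) (39.0651, 22.254) (26.7702, 39.3645)]  |A|=489.4183
9. ⊥bis P9·P7 via (24.525,32.93): [(25.4628, 39.5782) (13.918, 41.4655) (8.8359, 35.5745) (22.3665, 17.6287)]  |A|=215.0784
10. ⊥bis P9·P8 via (50.165,25.415): [(25.4628, 39.5782) (13.918, 41.4655) (8.8359, 35.5745) (22.3665, 17.6287)]  |A|=215.0784
11. canonical 4-gon: [(25.4628, 39.5782) (13.918, 41.4655) (8.8359, 35.5745) (22.3665, 17.6287)]
12. shoelace: 215.0784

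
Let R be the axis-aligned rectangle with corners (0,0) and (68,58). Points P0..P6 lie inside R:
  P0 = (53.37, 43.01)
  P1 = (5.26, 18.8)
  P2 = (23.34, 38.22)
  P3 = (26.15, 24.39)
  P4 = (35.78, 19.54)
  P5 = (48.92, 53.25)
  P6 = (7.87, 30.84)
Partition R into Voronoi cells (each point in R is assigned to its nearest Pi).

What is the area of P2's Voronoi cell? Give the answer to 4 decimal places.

1. box [0,68]×[0,58]: [(0, 0) (68, 0) (68, 58) (0, 58)]
2. ⊥bis P2·P0 via (38.355,40.615): [(0, 0) (44.8334, 0) (35.582, 58) (0, 58)]  |A|=2332.0452
3. ⊥bis P2·P1 via (14.3,28.51): [(0, 41.8233) (44.8178, 0.098) (35.582, 58) (0, 58)]  |A|=1392.6354
4. ⊥bis P2·P3 via (24.745,31.305): [(0, 41.8233) (13.7068, 29.0622) (39.3662, 34.2757) (35.582, 58) (0, 58)]  |A|=939.9355
5. ⊥bis P2·P4 via (29.56,28.88): [(0, 41.8233) (13.7068, 29.0622) (36.9142, 33.7776) (39.2025, 35.3015) (35.582, 58) (0, 58)]  |A|=938.6372
6. ⊥bis P2·P5 via (36.13,45.735): [(0, 41.8233) (13.7068, 29.0622) (36.9142, 33.7776) (39.2025, 35.3015) (38.0631, 42.445) (28.9235, 58) (0, 58)]  |A|=886.8507
7. ⊥bis P2·P6 via (15.605,34.53): [(17.8152, 29.897) (36.9142, 33.7776) (39.2025, 35.3015) (38.0631, 42.445) (28.9235, 58) (4.4086, 58)]  |A|=648.8736
8. canonical 6-gon: [(17.8152, 29.897) (36.9142, 33.7776) (39.2025, 35.3015) (38.0631, 42.445) (28.9235, 58) (4.4086, 58)]
9. shoelace: 648.8736

Area of P2's cell: 648.8736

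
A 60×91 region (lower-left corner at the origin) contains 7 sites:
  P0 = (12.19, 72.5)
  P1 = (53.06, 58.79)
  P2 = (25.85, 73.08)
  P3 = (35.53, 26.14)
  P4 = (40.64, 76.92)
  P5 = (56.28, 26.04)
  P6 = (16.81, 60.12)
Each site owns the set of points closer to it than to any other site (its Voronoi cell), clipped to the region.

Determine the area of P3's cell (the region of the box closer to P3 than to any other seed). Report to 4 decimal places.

1. box [0,60]×[0,91]: [(0, 0) (60, 0) (60, 91) (0, 91)]
2. ⊥bis P3·P0 via (23.86,49.32): [(0, 37.3077) (0, 0) (60, 0) (60, 67.5147)]  |A|=3144.6714
3. ⊥bis P3·P1 via (44.295,42.465): [(27.817, 51.3122) (0, 37.3077) (0, 0) (60, 0) (60, 34.0329)]  |A|=2605.8982
4. ⊥bis P3·P2 via (30.69,49.61): [(30.9048, 49.6543) (20.097, 47.4255) (0, 37.3077) (0, 0) (60, 0) (60, 34.0329)]  |A|=2593.4982
5. ⊥bis P3·P4 via (38.085,51.53): [(30.9048, 49.6543) (20.097, 47.4255) (0, 37.3077) (0, 0) (60, 0) (60, 34.0329)]  |A|=2593.4982
6. ⊥bis P3·P5 via (45.905,26.09): [(45.9796, 41.5606) (30.9048, 49.6543) (20.097, 47.4255) (0, 37.3077) (0, 0) (45.7793, 0)]  |A|=2059.4094
7. ⊥bis P3·P6 via (26.17,43.13): [(45.9796, 41.5606) (34.5045, 47.7216) (0, 28.7126) (0, 0) (45.7793, 0)]  |A|=1826.7587
8. canonical 5-gon: [(45.9796, 41.5606) (34.5045, 47.7216) (0, 28.7126) (0, 0) (45.7793, 0)]
9. shoelace: 1826.7587

Area of P3's cell: 1826.7587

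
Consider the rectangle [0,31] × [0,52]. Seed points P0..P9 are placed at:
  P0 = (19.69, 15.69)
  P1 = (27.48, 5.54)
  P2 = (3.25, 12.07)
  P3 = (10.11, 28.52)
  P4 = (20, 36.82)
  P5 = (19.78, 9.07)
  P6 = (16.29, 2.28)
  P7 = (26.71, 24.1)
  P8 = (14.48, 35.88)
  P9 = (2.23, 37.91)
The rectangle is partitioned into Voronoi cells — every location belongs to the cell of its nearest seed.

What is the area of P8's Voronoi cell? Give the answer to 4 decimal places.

Area of P8's cell: 143.9901

1. box [0,31]×[0,52]: [(0, 0) (31, 0) (31, 52) (0, 52)]
2. ⊥bis P8·P0 via (17.085,25.785): [(0, 21.3762) (31, 29.3757) (31, 52) (0, 52)]  |A|=825.3442
3. ⊥bis P8·P1 via (20.98,20.71): [(0, 21.3762) (31, 29.3757) (31, 52) (0, 52)]  |A|=825.3442
4. ⊥bis P8·P2 via (8.865,23.975): [(0, 28.1562) (9.2914, 23.7739) (31, 29.3757) (31, 52) (0, 52)]  |A|=793.8466
5. ⊥bis P8·P3 via (12.295,32.2): [(0, 39.5002) (21.2772, 26.8668) (31, 29.3757) (31, 52) (0, 52)]  |A|=632.5308
6. ⊥bis P8·P4 via (17.24,36.35): [(0, 39.5002) (18.5824, 28.4668) (14.575, 52) (0, 52)]  |A|=287.6361
7. ⊥bis P8·P5 via (17.13,22.475): [(0, 39.5002) (18.5824, 28.4668) (14.575, 52) (0, 52)]  |A|=287.6361
8. ⊥bis P8·P6 via (15.385,19.08): [(0, 39.5002) (18.5824, 28.4668) (14.575, 52) (0, 52)]  |A|=287.6361
9. ⊥bis P8·P7 via (20.595,29.99): [(0, 39.5002) (18.5824, 28.4668) (14.575, 52) (0, 52)]  |A|=287.6361
10. ⊥bis P8·P9 via (8.355,36.895): [(7.9996, 34.7504) (18.5824, 28.4668) (14.575, 52) (10.8581, 52)]  |A|=143.9901
11. canonical 4-gon: [(7.9996, 34.7504) (18.5824, 28.4668) (14.575, 52) (10.8581, 52)]
12. shoelace: 143.9901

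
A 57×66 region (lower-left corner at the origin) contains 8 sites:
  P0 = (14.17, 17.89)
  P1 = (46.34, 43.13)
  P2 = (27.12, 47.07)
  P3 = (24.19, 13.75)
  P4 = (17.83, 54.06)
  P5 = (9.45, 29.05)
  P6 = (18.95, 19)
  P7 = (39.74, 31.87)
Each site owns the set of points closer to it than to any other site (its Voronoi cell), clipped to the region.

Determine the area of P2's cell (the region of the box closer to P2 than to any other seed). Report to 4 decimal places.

1. box [0,57]×[0,66]: [(0, 0) (57, 0) (57, 66) (0, 66)]
2. ⊥bis P2·P0 via (20.645,32.48): [(0, 41.6422) (57, 16.3458) (57, 66) (0, 66)]  |A|=2109.3435
3. ⊥bis P2·P1 via (36.73,45.1): [(0, 41.6422) (33.0174, 26.9892) (41.0144, 66) (0, 66)]  |A|=1202.1181
4. ⊥bis P2·P3 via (25.655,30.41): [(0, 41.6422) (25.2239, 30.4479) (33.5758, 29.7135) (41.0144, 66) (0, 66)]  |A|=1190.5363
5. ⊥bis P2·P4 via (22.475,50.565): [(11.8157, 36.3984) (25.2239, 30.4479) (33.5758, 29.7135) (41.0144, 66) (34.0886, 66)]  |A|=542.0945
6. ⊥bis P2·P5 via (18.285,38.06): [(15.2818, 41.0049) (26.129, 30.3683) (33.5758, 29.7135) (41.0144, 66) (34.0886, 66)]  |A|=496.5177
7. ⊥bis P2·P6 via (23.035,33.035): [(15.2818, 41.0049) (23.5676, 32.88) (33.6249, 29.9527) (41.0144, 66) (34.0886, 66)]  |A|=486.7296
8. ⊥bis P2·P7 via (33.43,39.47): [(15.2818, 41.0049) (23.5676, 32.88) (24.993, 32.4651) (36.016, 41.6171) (41.0144, 66) (34.0886, 66)]  |A|=433.3834
9. canonical 6-gon: [(15.2818, 41.0049) (23.5676, 32.88) (24.993, 32.4651) (36.016, 41.6171) (41.0144, 66) (34.0886, 66)]
10. shoelace: 433.3834

Area of P2's cell: 433.3834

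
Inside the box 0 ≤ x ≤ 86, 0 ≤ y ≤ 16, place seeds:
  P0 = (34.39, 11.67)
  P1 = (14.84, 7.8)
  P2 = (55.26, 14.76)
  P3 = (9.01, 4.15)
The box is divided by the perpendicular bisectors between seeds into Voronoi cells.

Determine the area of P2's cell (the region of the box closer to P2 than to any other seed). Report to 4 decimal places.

1. box [0,86]×[0,16]: [(0, 0) (86, 0) (86, 16) (0, 16)]
2. ⊥bis P2·P0 via (44.825,13.215): [(46.7816, 0) (86, 0) (86, 16) (44.4127, 16)]  |A|=646.4459
3. ⊥bis P2·P1 via (35.05,11.28): [(46.7816, 0) (86, 0) (86, 16) (44.4127, 16)]  |A|=646.4459
4. ⊥bis P2·P3 via (32.135,9.455): [(46.7816, 0) (86, 0) (86, 16) (44.4127, 16)]  |A|=646.4459
5. canonical 4-gon: [(46.7816, 0) (86, 0) (86, 16) (44.4127, 16)]
6. shoelace: 646.4459

Area of P2's cell: 646.4459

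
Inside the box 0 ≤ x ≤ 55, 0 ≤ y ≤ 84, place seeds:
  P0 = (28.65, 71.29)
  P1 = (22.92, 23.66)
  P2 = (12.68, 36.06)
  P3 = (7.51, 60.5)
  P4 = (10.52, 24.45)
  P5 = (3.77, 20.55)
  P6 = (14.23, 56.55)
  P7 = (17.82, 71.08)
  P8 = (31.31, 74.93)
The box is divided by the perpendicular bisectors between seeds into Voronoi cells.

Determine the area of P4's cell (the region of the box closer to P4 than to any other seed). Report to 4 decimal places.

Area of P4's cell: 168.2897

1. box [0,55]×[0,84]: [(0, 0) (55, 0) (55, 84) (0, 84)]
2. ⊥bis P4·P0 via (19.585,47.87): [(0, 55.4506) (0, 0) (55, 0) (55, 34.1622)]  |A|=2464.3521
3. ⊥bis P4·P1 via (16.72,24.055): [(18.2697, 48.3791) (0, 55.4506) (0, 0) (15.1875, 0)]  |A|=873.9105
4. ⊥bis P4·P2 via (11.6,30.255): [(17.0504, 29.241) (0, 32.4131) (0, 0) (15.1875, 0)]  |A|=498.3765
5. ⊥bis P4·P3 via (9.015,42.475): [(17.0504, 29.241) (0, 32.4131) (0, 0) (15.1875, 0)]  |A|=498.3765
6. ⊥bis P4·P5 via (7.145,22.5): [(15.6798, 7.7282) (17.0504, 29.241) (1.5881, 32.1177)]  |A|=168.2897
7. ⊥bis P4·P6 via (12.375,40.5): [(15.6798, 7.7282) (17.0504, 29.241) (1.5881, 32.1177)]  |A|=168.2897
8. ⊥bis P4·P7 via (14.17,47.765): [(15.6798, 7.7282) (17.0504, 29.241) (1.5881, 32.1177)]  |A|=168.2897
9. ⊥bis P4·P8 via (20.915,49.69): [(15.6798, 7.7282) (17.0504, 29.241) (1.5881, 32.1177)]  |A|=168.2897
10. canonical 3-gon: [(15.6798, 7.7282) (17.0504, 29.241) (1.5881, 32.1177)]
11. shoelace: 168.2897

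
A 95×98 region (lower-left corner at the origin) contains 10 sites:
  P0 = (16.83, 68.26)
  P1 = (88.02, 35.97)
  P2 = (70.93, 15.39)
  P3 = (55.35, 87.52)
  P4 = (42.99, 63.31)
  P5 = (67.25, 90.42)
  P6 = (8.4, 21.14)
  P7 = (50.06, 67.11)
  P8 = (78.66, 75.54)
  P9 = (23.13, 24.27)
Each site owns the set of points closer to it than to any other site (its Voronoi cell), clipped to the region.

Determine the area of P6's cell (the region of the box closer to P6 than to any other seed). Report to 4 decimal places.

1. box [0,95]×[0,98]: [(0, 0) (95, 0) (95, 98) (0, 98)]
2. ⊥bis P6·P0 via (12.615,44.7): [(0, 46.9569) (0, 0) (95, 0) (95, 29.9609)]  |A|=3653.5957
3. ⊥bis P6·P1 via (48.21,28.555): [(46.3262, 38.6689) (0, 46.9569) (0, 0) (53.5286, 0)]  |A|=2122.6137
4. ⊥bis P6·P2 via (39.665,18.265): [(41.6187, 39.5111) (0, 46.9569) (0, 0) (37.9854, 0)]  |A|=1727.5652
5. ⊥bis P6·P3 via (31.875,54.33): [(41.6187, 39.5111) (0, 46.9569) (0, 0) (37.9854, 0)]  |A|=1727.5652
6. ⊥bis P6·P4 via (25.695,42.225): [(40.7339, 29.8893) (25.4846, 42.3976) (0, 46.9569) (0, 0) (37.9854, 0)]  |A|=1648.6689
7. ⊥bis P6·P5 via (37.825,55.78): [(40.7339, 29.8893) (25.4846, 42.3976) (0, 46.9569) (0, 0) (37.9854, 0)]  |A|=1648.6689
8. ⊥bis P6·P7 via (29.23,44.125): [(40.7339, 29.8893) (25.4846, 42.3976) (0, 46.9569) (0, 0) (37.9854, 0)]  |A|=1648.6689
9. ⊥bis P6·P8 via (43.53,48.34): [(40.7339, 29.8893) (25.4846, 42.3976) (0, 46.9569) (0, 0) (37.9854, 0)]  |A|=1648.6689
10. ⊥bis P6·P9 via (15.765,22.705): [(11.031, 44.9834) (0, 46.9569) (0, 0) (20.5896, 0)]  |A|=722.0868
11. canonical 4-gon: [(11.031, 44.9834) (0, 46.9569) (0, 0) (20.5896, 0)]
12. shoelace: 722.0868

Area of P6's cell: 722.0868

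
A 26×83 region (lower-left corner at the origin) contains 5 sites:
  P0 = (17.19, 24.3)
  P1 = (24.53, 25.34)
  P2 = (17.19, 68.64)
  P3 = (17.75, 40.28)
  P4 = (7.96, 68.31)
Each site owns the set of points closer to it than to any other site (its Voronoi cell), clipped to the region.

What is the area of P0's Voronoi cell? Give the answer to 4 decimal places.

1. box [0,26]×[0,83]: [(0, 0) (26, 0) (26, 83) (0, 83)]
2. ⊥bis P0·P1 via (20.86,24.82): [(0, 0) (24.3767, 0) (12.6165, 83) (0, 83)]  |A|=1535.2196
3. ⊥bis P0·P2 via (17.19,46.47): [(0, 46.47) (0, 0) (24.3767, 0) (17.7924, 46.47)]  |A|=979.8003
4. ⊥bis P0·P3 via (17.47,32.29): [(0, 32.9022) (0, 0) (24.3767, 0) (19.8132, 32.2079)]  |A|=718.5108
5. ⊥bis P0·P4 via (12.575,46.305): [(0, 32.9022) (0, 0) (24.3767, 0) (19.8132, 32.2079)]  |A|=718.5108
6. canonical 4-gon: [(0, 32.9022) (0, 0) (24.3767, 0) (19.8132, 32.2079)]
7. shoelace: 718.5108

Area of P0's cell: 718.5108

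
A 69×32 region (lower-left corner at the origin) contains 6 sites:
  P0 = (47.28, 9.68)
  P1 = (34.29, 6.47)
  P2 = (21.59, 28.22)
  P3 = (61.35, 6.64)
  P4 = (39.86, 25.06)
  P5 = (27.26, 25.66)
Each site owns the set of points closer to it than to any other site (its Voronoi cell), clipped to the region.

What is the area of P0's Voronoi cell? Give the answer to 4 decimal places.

Area of P0's cell: 277.7121

1. box [0,69]×[0,32]: [(0, 0) (69, 0) (69, 32) (0, 32)]
2. ⊥bis P0·P1 via (40.785,8.075): [(42.7804, 0) (69, 0) (69, 32) (34.8728, 32)]  |A|=965.5479
3. ⊥bis P0·P2 via (34.435,18.95): [(37.1634, 22.7306) (42.7804, 0) (69, 0) (69, 32) (43.8529, 32)]  |A|=923.9278
4. ⊥bis P0·P3 via (54.315,8.16): [(37.1634, 22.7306) (42.7804, 0) (52.5519, 0) (59.4659, 32) (43.8529, 32)]  |A|=508.2136
5. ⊥bis P0·P4 via (43.57,17.37): [(39.0294, 15.1794) (42.7804, 0) (52.5519, 0) (57.7869, 24.2289)]  |A|=277.7121
6. ⊥bis P0·P5 via (37.27,17.67): [(39.0294, 15.1794) (42.7804, 0) (52.5519, 0) (57.7869, 24.2289)]  |A|=277.7121
7. canonical 4-gon: [(39.0294, 15.1794) (42.7804, 0) (52.5519, 0) (57.7869, 24.2289)]
8. shoelace: 277.7121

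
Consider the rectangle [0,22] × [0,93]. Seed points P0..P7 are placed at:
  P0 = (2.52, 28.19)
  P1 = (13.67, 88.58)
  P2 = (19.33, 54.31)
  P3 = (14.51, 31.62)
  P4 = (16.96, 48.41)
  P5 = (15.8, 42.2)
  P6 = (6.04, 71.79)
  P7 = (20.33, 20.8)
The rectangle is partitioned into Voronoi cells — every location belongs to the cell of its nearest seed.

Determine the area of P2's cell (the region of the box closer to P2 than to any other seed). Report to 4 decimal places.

Area of P2's cell: 177.6823

1. box [0,22]×[0,93]: [(0, 0) (22, 0) (22, 93) (0, 93)]
2. ⊥bis P2·P0 via (10.925,41.25): [(0, 48.281) (22, 34.1225) (22, 93) (0, 93)]  |A|=1139.5619
3. ⊥bis P2·P1 via (16.5,71.445): [(0, 68.7199) (0, 48.281) (22, 34.1225) (22, 72.3534)]  |A|=645.3676
4. ⊥bis P2·P3 via (16.92,42.965): [(0, 68.7199) (0, 48.281) (3.9934, 45.711) (22, 41.8859) (22, 72.3534)]  |A|=575.4714
5. ⊥bis P2·P4 via (18.145,51.36): [(0, 68.7199) (0, 58.6488) (22, 49.8115) (22, 72.3534)]  |A|=358.7433
6. ⊥bis P2·P5 via (17.565,48.255): [(0, 68.7199) (0, 58.6488) (22, 49.8115) (22, 72.3534)]  |A|=358.7433
7. ⊥bis P2·P6 via (12.685,63.05): [(4.5122, 56.8362) (22, 49.8115) (22, 70.1322)]  |A|=177.6823
8. ⊥bis P2·P7 via (19.83,37.555): [(4.5122, 56.8362) (22, 49.8115) (22, 70.1322)]  |A|=177.6823
9. canonical 3-gon: [(4.5122, 56.8362) (22, 49.8115) (22, 70.1322)]
10. shoelace: 177.6823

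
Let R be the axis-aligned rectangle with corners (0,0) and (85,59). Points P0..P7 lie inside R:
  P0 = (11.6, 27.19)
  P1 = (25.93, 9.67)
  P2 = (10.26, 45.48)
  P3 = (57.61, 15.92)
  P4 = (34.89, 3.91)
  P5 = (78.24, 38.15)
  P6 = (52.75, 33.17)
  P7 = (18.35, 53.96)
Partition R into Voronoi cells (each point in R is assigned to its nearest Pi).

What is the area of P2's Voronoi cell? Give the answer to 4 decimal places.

Area of P2's cell: 367.0556

1. box [0,85]×[0,59]: [(0, 0) (85, 0) (85, 59) (0, 59)]
2. ⊥bis P2·P0 via (10.93,36.335): [(0, 35.5342) (85, 41.7617) (85, 59) (0, 59)]  |A|=1729.9245
3. ⊥bis P2·P1 via (18.095,27.575): [(0, 35.5342) (43.5804, 38.7271) (85, 56.8518) (85, 59) (0, 59)]  |A|=1417.4117
4. ⊥bis P2·P3 via (33.935,30.7): [(0, 35.5342) (38.7241, 38.3713) (51.6023, 59) (0, 59)]  |A|=986.5898
5. ⊥bis P2·P4 via (22.575,24.695): [(0, 35.5342) (38.7241, 38.3713) (51.6023, 59) (0, 59)]  |A|=986.5898
6. ⊥bis P2·P5 via (44.25,41.815): [(0, 35.5342) (38.7241, 38.3713) (44.9548, 48.3519) (46.103, 59) (0, 59)]  |A|=957.311
7. ⊥bis P2·P6 via (31.505,39.325): [(0, 35.5342) (31.0662, 37.8103) (37.2051, 59) (0, 59)]  |A|=758.6795
8. ⊥bis P2·P7 via (14.305,49.72): [(0, 35.5342) (27.0939, 37.5192) (4.5776, 59) (0, 59)]  |A|=367.0556
9. canonical 4-gon: [(0, 35.5342) (27.0939, 37.5192) (4.5776, 59) (0, 59)]
10. shoelace: 367.0556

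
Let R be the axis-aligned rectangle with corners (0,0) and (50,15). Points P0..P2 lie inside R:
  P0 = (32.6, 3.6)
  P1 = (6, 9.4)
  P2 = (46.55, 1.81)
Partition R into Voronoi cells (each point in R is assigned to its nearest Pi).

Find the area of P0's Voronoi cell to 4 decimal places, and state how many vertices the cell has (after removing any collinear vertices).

Area of P0's cell: 310.0834 (4 vertices)

1. box [0,50]×[0,15]: [(0, 0) (50, 0) (50, 15) (0, 15)]
2. ⊥bis P0·P1 via (19.3,6.5): [(17.8827, 0) (50, 0) (50, 15) (21.1534, 15)]  |A|=457.2293
3. ⊥bis P0·P2 via (39.575,2.705): [(17.8827, 0) (39.2279, 0) (41.1526, 15) (21.1534, 15)]  |A|=310.0834
4. canonical 4-gon: [(17.8827, 0) (39.2279, 0) (41.1526, 15) (21.1534, 15)]
5. shoelace: 310.0834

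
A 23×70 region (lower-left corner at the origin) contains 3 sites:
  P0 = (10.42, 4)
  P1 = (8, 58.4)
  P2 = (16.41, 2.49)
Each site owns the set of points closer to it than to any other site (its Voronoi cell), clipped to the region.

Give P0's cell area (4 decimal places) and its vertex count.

Area of P0's cell: 516.6828 (4 vertices)

1. box [0,23]×[0,70]: [(0, 0) (23, 0) (23, 70) (0, 70)]
2. ⊥bis P0·P1 via (9.21,31.2): [(0, 30.7903) (0, 0) (23, 0) (23, 31.8135)]  |A|=719.943
3. ⊥bis P0·P2 via (13.415,3.245): [(20.5897, 31.7062) (0, 30.7903) (0, 0) (12.597, 0)]  |A|=516.6828
4. canonical 4-gon: [(20.5897, 31.7062) (0, 30.7903) (0, 0) (12.597, 0)]
5. shoelace: 516.6828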